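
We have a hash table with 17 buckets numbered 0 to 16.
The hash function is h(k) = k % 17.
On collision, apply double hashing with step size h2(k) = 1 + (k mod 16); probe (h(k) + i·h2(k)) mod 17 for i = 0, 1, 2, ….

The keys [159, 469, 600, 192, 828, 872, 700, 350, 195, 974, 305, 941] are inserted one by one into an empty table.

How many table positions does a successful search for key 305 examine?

6

159: h=6 → slot 6
469: h=10 → slot 10
600: h=5 → slot 5
192: h=5, h2=1, probe 5,6,7 → slot 7
828: h=12 → slot 12
872: h=5, h2=9, probe 5,14 → slot 14
700: h=3 → slot 3
350: h=10, h2=15, probe 10,8 → slot 8
195: h=8, h2=4, probe 8,12,16 → slot 16
974: h=5, h2=15, probe 5,3,1 → slot 1
305: h=16, h2=2, probe 16,1,3,5,7,9 → slot 9
941: h=6, h2=14, probe 6,3,0 → slot 0
Table: [941, 974, -, 700, -, 600, 159, 192, 350, 305, 469, -, 828, -, 872, -, 195]
Lookup 305: h=16, h2=2, probe 16,1,3,5,7,9 → found at 9.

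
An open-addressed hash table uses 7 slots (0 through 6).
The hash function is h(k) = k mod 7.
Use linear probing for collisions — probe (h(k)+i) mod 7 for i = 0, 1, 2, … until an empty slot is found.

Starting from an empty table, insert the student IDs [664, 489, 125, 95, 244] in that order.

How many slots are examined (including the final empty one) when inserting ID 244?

664 hashes to 6; slot 6 is free -> place at 6.
489 hashes to 6; 6 taken -> place at 0.
125 hashes to 6; 6,0 taken -> place at 1.
95 hashes to 4; slot 4 is free -> place at 4.
244 hashes to 6; 6,0,1 taken -> place at 2.
Table: [489, 125, 244, —, 95, —, 664]

4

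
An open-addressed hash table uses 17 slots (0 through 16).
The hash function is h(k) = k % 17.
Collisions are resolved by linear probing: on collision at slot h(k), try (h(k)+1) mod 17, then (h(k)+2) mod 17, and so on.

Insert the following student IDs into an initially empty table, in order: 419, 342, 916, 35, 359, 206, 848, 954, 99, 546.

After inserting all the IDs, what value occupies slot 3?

359

Insert 419: h=11, slot 11 empty -> index 11.
Insert 342: h=2, slot 2 empty -> index 2.
Insert 916: h=15, slot 15 empty -> index 15.
Insert 35: h=1, slot 1 empty -> index 1.
Insert 359: h=2, slot 2 occupied -> index 3.
Insert 206: h=2, slots 2,3 occupied -> index 4.
Insert 848: h=15, slot 15 occupied -> index 16.
Insert 954: h=2, slots 2,3,4 occupied -> index 5.
Insert 99: h=14, slot 14 empty -> index 14.
Insert 546: h=2, slots 2,3,4,5 occupied -> index 6.
Table: [_, 35, 342, 359, 206, 954, 546, _, _, _, _, 419, _, _, 99, 916, 848]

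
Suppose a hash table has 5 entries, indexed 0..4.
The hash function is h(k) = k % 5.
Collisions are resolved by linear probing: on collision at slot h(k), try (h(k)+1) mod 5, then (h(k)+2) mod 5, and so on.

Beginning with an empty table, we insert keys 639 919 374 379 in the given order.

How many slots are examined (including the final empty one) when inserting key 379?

4

639: h=4 => slot 4
919: h=4, probe 4,0 => slot 0
374: h=4, probe 4,0,1 => slot 1
379: h=4, probe 4,0,1,2 => slot 2
Table: [919, 374, 379, ., 639]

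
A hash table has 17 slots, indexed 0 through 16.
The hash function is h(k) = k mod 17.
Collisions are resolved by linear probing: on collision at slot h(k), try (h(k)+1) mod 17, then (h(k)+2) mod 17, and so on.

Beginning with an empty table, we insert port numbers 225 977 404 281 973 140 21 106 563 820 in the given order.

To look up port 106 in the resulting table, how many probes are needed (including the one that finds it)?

7

225: h=4 => slot 4
977: h=8 => slot 8
404: h=13 => slot 13
281: h=9 => slot 9
973: h=4, probe 4,5 => slot 5
140: h=4, probe 4,5,6 => slot 6
21: h=4, probe 4,5,6,7 => slot 7
106: h=4, probe 4,5,6,7,8,9,10 => slot 10
563: h=2 => slot 2
820: h=4, probe 4,5,6,7,8,9,10,11 => slot 11
Table: [-, -, 563, -, 225, 973, 140, 21, 977, 281, 106, 820, -, 404, -, -, -]
Lookup 106: h=4, probe 4,5,6,7,8,9,10 → found at 10.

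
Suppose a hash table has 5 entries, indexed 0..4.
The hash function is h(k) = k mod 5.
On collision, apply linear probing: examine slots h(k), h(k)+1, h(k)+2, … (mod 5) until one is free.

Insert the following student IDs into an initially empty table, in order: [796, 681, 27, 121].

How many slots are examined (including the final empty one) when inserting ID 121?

796 hashes to 1; slot 1 is free -> place at 1.
681 hashes to 1; 1 taken -> place at 2.
27 hashes to 2; 2 taken -> place at 3.
121 hashes to 1; 1,2,3 taken -> place at 4.
Table: [., 796, 681, 27, 121]

4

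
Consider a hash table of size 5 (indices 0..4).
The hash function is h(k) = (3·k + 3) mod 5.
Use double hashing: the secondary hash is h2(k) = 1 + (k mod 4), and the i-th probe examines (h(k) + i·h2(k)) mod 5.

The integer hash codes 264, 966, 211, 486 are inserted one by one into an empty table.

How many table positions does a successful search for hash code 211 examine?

264 hashes to 0; slot 0 is free -> place at 0.
966 hashes to 1; slot 1 is free -> place at 1.
211 hashes to 1, h2=4; 1,0 taken -> place at 4.
486 hashes to 1, h2=3; 1,4 taken -> place at 2.
Table: [264, 966, 486, ∅, 211]
Lookup 211: h=1, h2=4, probe 1,0,4 → found at 4.

3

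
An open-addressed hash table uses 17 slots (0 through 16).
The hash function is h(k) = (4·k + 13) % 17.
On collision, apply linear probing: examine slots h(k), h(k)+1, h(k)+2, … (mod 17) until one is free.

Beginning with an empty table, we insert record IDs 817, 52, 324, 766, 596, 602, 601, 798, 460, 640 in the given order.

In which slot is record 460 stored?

6

817: h=0 → slot 0
52: h=0, probe 0,1 → slot 1
324: h=0, probe 0,1,2 → slot 2
766: h=0, probe 0,1,2,3 → slot 3
596: h=0, probe 0,1,2,3,4 → slot 4
602: h=7 → slot 7
601: h=3, probe 3,4,5 → slot 5
798: h=9 → slot 9
460: h=0, probe 0,1,2,3,4,5,6 → slot 6
640: h=6, probe 6,7,8 → slot 8
Table: [817, 52, 324, 766, 596, 601, 460, 602, 640, 798, ∅, ∅, ∅, ∅, ∅, ∅, ∅]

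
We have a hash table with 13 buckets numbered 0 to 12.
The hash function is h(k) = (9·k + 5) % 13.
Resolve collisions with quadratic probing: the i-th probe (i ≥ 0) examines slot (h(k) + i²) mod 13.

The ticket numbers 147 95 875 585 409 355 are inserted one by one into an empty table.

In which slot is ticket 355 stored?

11

147 hashes to 2; slot 2 is free -> place at 2.
95 hashes to 2; 2 taken -> place at 3.
875 hashes to 2; 2,3 taken -> place at 6.
585 hashes to 5; slot 5 is free -> place at 5.
409 hashes to 7; slot 7 is free -> place at 7.
355 hashes to 2; 2,3,6 taken -> place at 11.
Table: [-, -, 147, 95, -, 585, 875, 409, -, -, -, 355, -]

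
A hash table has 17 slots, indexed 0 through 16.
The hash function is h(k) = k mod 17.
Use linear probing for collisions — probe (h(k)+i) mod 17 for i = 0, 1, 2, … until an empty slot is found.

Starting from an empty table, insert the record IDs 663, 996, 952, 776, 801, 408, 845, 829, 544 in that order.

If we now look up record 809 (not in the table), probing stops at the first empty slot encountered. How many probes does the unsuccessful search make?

663 hashes to 0; slot 0 is free -> place at 0.
996 hashes to 10; slot 10 is free -> place at 10.
952 hashes to 0; 0 taken -> place at 1.
776 hashes to 11; slot 11 is free -> place at 11.
801 hashes to 2; slot 2 is free -> place at 2.
408 hashes to 0; 0,1,2 taken -> place at 3.
845 hashes to 12; slot 12 is free -> place at 12.
829 hashes to 13; slot 13 is free -> place at 13.
544 hashes to 0; 0,1,2,3 taken -> place at 4.
Table: [663, 952, 801, 408, 544, —, —, —, —, —, 996, 776, 845, 829, —, —, —]
Lookup 809: h=10, probe 10,11,12,13,14 → slot 14 empty, not found.

5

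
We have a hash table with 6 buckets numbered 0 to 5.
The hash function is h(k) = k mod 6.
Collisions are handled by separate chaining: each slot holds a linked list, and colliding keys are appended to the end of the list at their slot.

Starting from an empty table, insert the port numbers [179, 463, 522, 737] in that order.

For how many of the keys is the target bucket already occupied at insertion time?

1

Insert 179: h=5, bucket 5 empty → new chain.
Insert 463: h=1, bucket 1 empty → new chain.
Insert 522: h=0, bucket 0 empty → new chain.
Insert 737: h=5, bucket 5 nonempty → append to chain.
Final buckets:
0: 522
1: 463
2: —
3: —
4: —
5: 179 -> 737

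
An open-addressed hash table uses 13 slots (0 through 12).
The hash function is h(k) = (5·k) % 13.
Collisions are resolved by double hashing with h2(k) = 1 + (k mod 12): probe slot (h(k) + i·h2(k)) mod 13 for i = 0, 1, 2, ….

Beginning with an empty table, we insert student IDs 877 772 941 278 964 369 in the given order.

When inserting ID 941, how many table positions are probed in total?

877: h=4 → slot 4
772: h=12 → slot 12
941: h=12, h2=6, probe 12,5 → slot 5
278: h=12, h2=3, probe 12,2 → slot 2
964: h=10 → slot 10
369: h=12, h2=10, probe 12,9 → slot 9
Table: [., ., 278, ., 877, 941, ., ., ., 369, 964, ., 772]

2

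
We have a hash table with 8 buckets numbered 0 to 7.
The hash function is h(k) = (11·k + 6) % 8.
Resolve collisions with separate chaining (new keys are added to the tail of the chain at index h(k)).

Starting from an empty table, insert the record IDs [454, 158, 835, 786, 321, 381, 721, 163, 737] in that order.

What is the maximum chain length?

454 -> bucket 0
158 -> bucket 0 (collision)
835 -> bucket 7
786 -> bucket 4
321 -> bucket 1
381 -> bucket 5
721 -> bucket 1 (collision)
163 -> bucket 7 (collision)
737 -> bucket 1 (collision)
Final buckets:
0: 454 -> 158
1: 321 -> 721 -> 737
2: ∅
3: ∅
4: 786
5: 381
6: ∅
7: 835 -> 163

3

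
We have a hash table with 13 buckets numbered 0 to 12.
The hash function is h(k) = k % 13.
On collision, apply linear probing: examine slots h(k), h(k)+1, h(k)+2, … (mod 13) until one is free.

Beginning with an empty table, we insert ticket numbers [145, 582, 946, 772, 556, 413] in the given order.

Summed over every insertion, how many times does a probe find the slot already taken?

6

145: h=2 → slot 2
582: h=10 → slot 10
946: h=10, probe 10,11 → slot 11
772: h=5 → slot 5
556: h=10, probe 10,11,12 → slot 12
413: h=10, probe 10,11,12,0 → slot 0
Table: [413, ∅, 145, ∅, ∅, 772, ∅, ∅, ∅, ∅, 582, 946, 556]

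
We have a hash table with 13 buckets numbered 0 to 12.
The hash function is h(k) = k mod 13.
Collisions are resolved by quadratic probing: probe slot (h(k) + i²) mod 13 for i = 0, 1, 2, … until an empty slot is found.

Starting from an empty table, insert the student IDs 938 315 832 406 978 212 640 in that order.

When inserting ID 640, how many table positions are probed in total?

4

Insert 938: h=2, slot 2 empty -> index 2.
Insert 315: h=3, slot 3 empty -> index 3.
Insert 832: h=0, slot 0 empty -> index 0.
Insert 406: h=3, slot 3 occupied -> index 4.
Insert 978: h=3, slots 3,4 occupied -> index 7.
Insert 212: h=4, slot 4 occupied -> index 5.
Insert 640: h=3, slots 3,4,7 occupied -> index 12.
Table: [832, -, 938, 315, 406, 212, -, 978, -, -, -, -, 640]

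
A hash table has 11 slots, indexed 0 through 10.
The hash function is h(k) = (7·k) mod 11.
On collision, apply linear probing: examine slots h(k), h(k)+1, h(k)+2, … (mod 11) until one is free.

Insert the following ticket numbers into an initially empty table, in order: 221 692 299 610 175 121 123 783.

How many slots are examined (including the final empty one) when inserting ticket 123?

4

221: h=7 => slot 7
692: h=4 => slot 4
299: h=3 => slot 3
610: h=2 => slot 2
175: h=4, probe 4,5 => slot 5
121: h=0 => slot 0
123: h=3, probe 3,4,5,6 => slot 6
783: h=3, probe 3,4,5,6,7,8 => slot 8
Table: [121, ., 610, 299, 692, 175, 123, 221, 783, ., .]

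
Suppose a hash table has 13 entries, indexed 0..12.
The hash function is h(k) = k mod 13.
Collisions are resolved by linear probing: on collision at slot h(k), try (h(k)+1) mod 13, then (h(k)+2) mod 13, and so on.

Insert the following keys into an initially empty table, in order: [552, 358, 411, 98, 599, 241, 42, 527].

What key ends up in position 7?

358

552 hashes to 6; slot 6 is free => place at 6.
358 hashes to 7; slot 7 is free => place at 7.
411 hashes to 8; slot 8 is free => place at 8.
98 hashes to 7; 7,8 taken => place at 9.
599 hashes to 1; slot 1 is free => place at 1.
241 hashes to 7; 7,8,9 taken => place at 10.
42 hashes to 3; slot 3 is free => place at 3.
527 hashes to 7; 7,8,9,10 taken => place at 11.
Table: [-, 599, -, 42, -, -, 552, 358, 411, 98, 241, 527, -]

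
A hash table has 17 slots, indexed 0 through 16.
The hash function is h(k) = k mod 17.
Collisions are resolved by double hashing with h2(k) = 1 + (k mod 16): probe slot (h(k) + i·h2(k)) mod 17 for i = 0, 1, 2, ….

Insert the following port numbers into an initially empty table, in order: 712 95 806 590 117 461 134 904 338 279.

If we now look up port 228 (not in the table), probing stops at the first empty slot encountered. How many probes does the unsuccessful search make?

712: h=15 -> slot 15
95: h=10 -> slot 10
806: h=7 -> slot 7
590: h=12 -> slot 12
117: h=15, h2=6, probe 15,4 -> slot 4
461: h=2 -> slot 2
134: h=15, h2=7, probe 15,5 -> slot 5
904: h=3 -> slot 3
338: h=15, h2=3, probe 15,1 -> slot 1
279: h=7, h2=8, probe 7,15,6 -> slot 6
Table: [_, 338, 461, 904, 117, 134, 279, 806, _, _, 95, _, 590, _, _, 712, _]
Lookup 228: h=7, h2=5, probe 7,12,0 → slot 0 empty, not found.

3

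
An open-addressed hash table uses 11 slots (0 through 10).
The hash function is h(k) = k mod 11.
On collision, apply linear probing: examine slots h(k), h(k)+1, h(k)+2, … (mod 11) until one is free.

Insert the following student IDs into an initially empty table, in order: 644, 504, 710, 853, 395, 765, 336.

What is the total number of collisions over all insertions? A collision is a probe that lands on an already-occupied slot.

14

644: h=6 => slot 6
504: h=9 => slot 9
710: h=6, probe 6,7 => slot 7
853: h=6, probe 6,7,8 => slot 8
395: h=10 => slot 10
765: h=6, probe 6,7,8,9,10,0 => slot 0
336: h=6, probe 6,7,8,9,10,0,1 => slot 1
Table: [765, 336, -, -, -, -, 644, 710, 853, 504, 395]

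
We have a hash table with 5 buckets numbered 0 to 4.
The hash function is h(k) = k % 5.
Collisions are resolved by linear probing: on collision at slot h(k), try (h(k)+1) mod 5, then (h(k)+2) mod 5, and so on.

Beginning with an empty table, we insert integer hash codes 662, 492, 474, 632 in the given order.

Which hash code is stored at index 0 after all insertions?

632

662 hashes to 2; slot 2 is free => place at 2.
492 hashes to 2; 2 taken => place at 3.
474 hashes to 4; slot 4 is free => place at 4.
632 hashes to 2; 2,3,4 taken => place at 0.
Table: [632, —, 662, 492, 474]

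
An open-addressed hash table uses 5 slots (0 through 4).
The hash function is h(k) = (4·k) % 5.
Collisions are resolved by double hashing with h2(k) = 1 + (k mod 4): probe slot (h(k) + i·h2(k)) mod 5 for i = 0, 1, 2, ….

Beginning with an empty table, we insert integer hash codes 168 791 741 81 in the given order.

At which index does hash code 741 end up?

Insert 168: h=2, slot 2 empty => index 2.
Insert 791: h=4, slot 4 empty => index 4.
Insert 741: h=4, h2=2, slot 4 occupied => index 1.
Insert 81: h=4, h2=2, slots 4,1 occupied => index 3.
Table: [∅, 741, 168, 81, 791]

1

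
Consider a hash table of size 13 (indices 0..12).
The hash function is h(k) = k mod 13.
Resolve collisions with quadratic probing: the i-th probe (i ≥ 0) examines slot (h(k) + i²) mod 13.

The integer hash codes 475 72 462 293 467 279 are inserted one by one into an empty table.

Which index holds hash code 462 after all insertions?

Insert 475: h=7, slot 7 empty -> index 7.
Insert 72: h=7, slot 7 occupied -> index 8.
Insert 462: h=7, slots 7,8 occupied -> index 11.
Insert 293: h=7, slots 7,8,11 occupied -> index 3.
Insert 467: h=12, slot 12 empty -> index 12.
Insert 279: h=6, slot 6 empty -> index 6.
Table: [—, —, —, 293, —, —, 279, 475, 72, —, —, 462, 467]

11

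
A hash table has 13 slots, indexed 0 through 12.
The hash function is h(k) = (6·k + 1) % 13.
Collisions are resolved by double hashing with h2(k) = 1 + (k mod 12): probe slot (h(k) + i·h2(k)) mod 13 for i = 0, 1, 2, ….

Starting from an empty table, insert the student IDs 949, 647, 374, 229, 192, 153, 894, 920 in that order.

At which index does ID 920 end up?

5

Insert 949: h=1, slot 1 empty → index 1.
Insert 647: h=9, slot 9 empty → index 9.
Insert 374: h=9, h2=3, slot 9 occupied → index 12.
Insert 229: h=10, slot 10 empty → index 10.
Insert 192: h=9, h2=1, slots 9,10 occupied → index 11.
Insert 153: h=9, h2=10, slot 9 occupied → index 6.
Insert 894: h=9, h2=7, slot 9 occupied → index 3.
Insert 920: h=9, h2=9, slot 9 occupied → index 5.
Table: [., 949, ., 894, ., 920, 153, ., ., 647, 229, 192, 374]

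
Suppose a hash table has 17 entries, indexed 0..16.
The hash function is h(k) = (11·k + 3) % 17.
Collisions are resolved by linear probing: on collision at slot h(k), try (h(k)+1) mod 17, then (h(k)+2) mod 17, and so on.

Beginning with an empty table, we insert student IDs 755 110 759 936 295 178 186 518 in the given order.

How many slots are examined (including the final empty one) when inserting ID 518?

3

Insert 755: h=12, slot 12 empty -> index 12.
Insert 110: h=6, slot 6 empty -> index 6.
Insert 759: h=5, slot 5 empty -> index 5.
Insert 936: h=14, slot 14 empty -> index 14.
Insert 295: h=1, slot 1 empty -> index 1.
Insert 178: h=6, slot 6 occupied -> index 7.
Insert 186: h=9, slot 9 empty -> index 9.
Insert 518: h=6, slots 6,7 occupied -> index 8.
Table: [—, 295, —, —, —, 759, 110, 178, 518, 186, —, —, 755, —, 936, —, —]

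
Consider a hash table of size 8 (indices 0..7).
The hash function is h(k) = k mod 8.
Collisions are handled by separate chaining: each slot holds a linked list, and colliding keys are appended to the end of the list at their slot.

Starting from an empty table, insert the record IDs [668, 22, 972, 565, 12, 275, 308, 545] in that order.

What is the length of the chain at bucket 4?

4

668 → bucket 4
22 → bucket 6
972 → bucket 4 (collision)
565 → bucket 5
12 → bucket 4 (collision)
275 → bucket 3
308 → bucket 4 (collision)
545 → bucket 1
Final buckets:
0: ∅
1: 545
2: ∅
3: 275
4: 668 -> 972 -> 12 -> 308
5: 565
6: 22
7: ∅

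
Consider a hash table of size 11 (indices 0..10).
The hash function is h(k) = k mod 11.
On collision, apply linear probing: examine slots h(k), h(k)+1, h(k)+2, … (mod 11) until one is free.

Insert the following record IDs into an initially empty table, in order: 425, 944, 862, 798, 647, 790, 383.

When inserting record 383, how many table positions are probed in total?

425 hashes to 7; slot 7 is free -> place at 7.
944 hashes to 9; slot 9 is free -> place at 9.
862 hashes to 4; slot 4 is free -> place at 4.
798 hashes to 6; slot 6 is free -> place at 6.
647 hashes to 9; 9 taken -> place at 10.
790 hashes to 9; 9,10 taken -> place at 0.
383 hashes to 9; 9,10,0 taken -> place at 1.
Table: [790, 383, ., ., 862, ., 798, 425, ., 944, 647]

4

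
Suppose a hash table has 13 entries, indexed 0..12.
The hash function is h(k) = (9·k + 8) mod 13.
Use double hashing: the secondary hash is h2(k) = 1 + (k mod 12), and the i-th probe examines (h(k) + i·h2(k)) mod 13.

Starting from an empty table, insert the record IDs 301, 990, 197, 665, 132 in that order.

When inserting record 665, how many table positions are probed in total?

Insert 301: h=0, slot 0 empty -> index 0.
Insert 990: h=0, h2=7, slot 0 occupied -> index 7.
Insert 197: h=0, h2=6, slot 0 occupied -> index 6.
Insert 665: h=0, h2=6, slots 0,6 occupied -> index 12.
Insert 132: h=0, h2=1, slot 0 occupied -> index 1.
Table: [301, 132, _, _, _, _, 197, 990, _, _, _, _, 665]

3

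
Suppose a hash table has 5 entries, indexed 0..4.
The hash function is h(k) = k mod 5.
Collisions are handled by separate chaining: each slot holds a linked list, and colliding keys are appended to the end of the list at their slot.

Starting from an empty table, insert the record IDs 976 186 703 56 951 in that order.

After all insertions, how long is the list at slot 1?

976 -> bucket 1
186 -> bucket 1 (collision)
703 -> bucket 3
56 -> bucket 1 (collision)
951 -> bucket 1 (collision)
Final buckets:
0: -
1: 976 -> 186 -> 56 -> 951
2: -
3: 703
4: -

4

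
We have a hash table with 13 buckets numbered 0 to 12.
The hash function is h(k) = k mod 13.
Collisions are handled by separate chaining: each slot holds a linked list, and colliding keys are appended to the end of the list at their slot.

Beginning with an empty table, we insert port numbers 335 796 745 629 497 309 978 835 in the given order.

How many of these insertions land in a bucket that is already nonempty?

Insert 335: h=10, bucket 10 empty -> new chain.
Insert 796: h=3, bucket 3 empty -> new chain.
Insert 745: h=4, bucket 4 empty -> new chain.
Insert 629: h=5, bucket 5 empty -> new chain.
Insert 497: h=3, bucket 3 nonempty -> append to chain.
Insert 309: h=10, bucket 10 nonempty -> append to chain.
Insert 978: h=3, bucket 3 nonempty -> append to chain.
Insert 835: h=3, bucket 3 nonempty -> append to chain.
Final buckets:
0: ∅
1: ∅
2: ∅
3: 796 -> 497 -> 978 -> 835
4: 745
5: 629
6: ∅
7: ∅
8: ∅
9: ∅
10: 335 -> 309
11: ∅
12: ∅

4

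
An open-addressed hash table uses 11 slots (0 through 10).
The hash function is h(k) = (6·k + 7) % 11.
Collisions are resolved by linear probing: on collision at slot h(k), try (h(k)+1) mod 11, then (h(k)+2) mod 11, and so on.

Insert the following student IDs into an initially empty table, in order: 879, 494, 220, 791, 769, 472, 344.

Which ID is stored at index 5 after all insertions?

472

879 hashes to 1; slot 1 is free -> place at 1.
494 hashes to 1; 1 taken -> place at 2.
220 hashes to 7; slot 7 is free -> place at 7.
791 hashes to 1; 1,2 taken -> place at 3.
769 hashes to 1; 1,2,3 taken -> place at 4.
472 hashes to 1; 1,2,3,4 taken -> place at 5.
344 hashes to 3; 3,4,5 taken -> place at 6.
Table: [., 879, 494, 791, 769, 472, 344, 220, ., ., .]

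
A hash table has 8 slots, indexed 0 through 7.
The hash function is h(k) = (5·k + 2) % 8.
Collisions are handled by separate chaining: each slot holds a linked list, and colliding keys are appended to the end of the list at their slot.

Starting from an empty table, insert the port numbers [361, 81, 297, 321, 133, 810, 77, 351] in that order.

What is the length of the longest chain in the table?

4

Insert 361: h=7, bucket 7 empty -> new chain.
Insert 81: h=7, bucket 7 nonempty -> append to chain.
Insert 297: h=7, bucket 7 nonempty -> append to chain.
Insert 321: h=7, bucket 7 nonempty -> append to chain.
Insert 133: h=3, bucket 3 empty -> new chain.
Insert 810: h=4, bucket 4 empty -> new chain.
Insert 77: h=3, bucket 3 nonempty -> append to chain.
Insert 351: h=5, bucket 5 empty -> new chain.
Final buckets:
0: -
1: -
2: -
3: 133 -> 77
4: 810
5: 351
6: -
7: 361 -> 81 -> 297 -> 321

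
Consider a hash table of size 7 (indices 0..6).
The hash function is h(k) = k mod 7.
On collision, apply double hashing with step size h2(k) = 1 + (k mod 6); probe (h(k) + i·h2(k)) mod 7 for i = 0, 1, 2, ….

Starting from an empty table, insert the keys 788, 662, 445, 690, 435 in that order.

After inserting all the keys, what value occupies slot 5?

Insert 788: h=4, slot 4 empty -> index 4.
Insert 662: h=4, h2=3, slot 4 occupied -> index 0.
Insert 445: h=4, h2=2, slot 4 occupied -> index 6.
Insert 690: h=4, h2=1, slot 4 occupied -> index 5.
Insert 435: h=1, slot 1 empty -> index 1.
Table: [662, 435, ∅, ∅, 788, 690, 445]

690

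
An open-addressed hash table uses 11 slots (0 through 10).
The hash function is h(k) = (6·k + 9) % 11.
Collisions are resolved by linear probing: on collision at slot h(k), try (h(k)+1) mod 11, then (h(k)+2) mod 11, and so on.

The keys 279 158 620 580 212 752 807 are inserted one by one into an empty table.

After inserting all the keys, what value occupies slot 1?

158

279: h=0 => slot 0
158: h=0, probe 0,1 => slot 1
620: h=0, probe 0,1,2 => slot 2
580: h=2, probe 2,3 => slot 3
212: h=5 => slot 5
752: h=0, probe 0,1,2,3,4 => slot 4
807: h=0, probe 0,1,2,3,4,5,6 => slot 6
Table: [279, 158, 620, 580, 752, 212, 807, ., ., ., .]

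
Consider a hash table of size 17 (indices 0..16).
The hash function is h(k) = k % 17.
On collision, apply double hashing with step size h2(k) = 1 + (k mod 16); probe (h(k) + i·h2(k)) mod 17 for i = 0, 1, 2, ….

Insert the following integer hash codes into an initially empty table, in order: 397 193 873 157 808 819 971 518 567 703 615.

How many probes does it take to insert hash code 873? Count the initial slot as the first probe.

2

397: h=6 → slot 6
193: h=6, h2=2, probe 6,8 → slot 8
873: h=6, h2=10, probe 6,16 → slot 16
157: h=4 → slot 4
808: h=9 → slot 9
819: h=3 → slot 3
971: h=2 → slot 2
518: h=8, h2=7, probe 8,15 → slot 15
567: h=6, h2=8, probe 6,14 → slot 14
703: h=6, h2=16, probe 6,5 → slot 5
615: h=3, h2=8, probe 3,11 → slot 11
Table: [_, _, 971, 819, 157, 703, 397, _, 193, 808, _, 615, _, _, 567, 518, 873]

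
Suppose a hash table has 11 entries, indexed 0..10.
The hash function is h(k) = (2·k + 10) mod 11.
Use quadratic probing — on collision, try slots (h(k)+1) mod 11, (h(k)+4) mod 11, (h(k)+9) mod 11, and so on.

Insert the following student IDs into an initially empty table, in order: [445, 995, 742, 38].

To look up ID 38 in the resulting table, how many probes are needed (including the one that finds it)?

4

445 hashes to 9; slot 9 is free -> place at 9.
995 hashes to 9; 9 taken -> place at 10.
742 hashes to 9; 9,10 taken -> place at 2.
38 hashes to 9; 9,10,2 taken -> place at 7.
Table: [—, —, 742, —, —, —, —, 38, —, 445, 995]
Lookup 38: h=9, probe 9,10,2,7 → found at 7.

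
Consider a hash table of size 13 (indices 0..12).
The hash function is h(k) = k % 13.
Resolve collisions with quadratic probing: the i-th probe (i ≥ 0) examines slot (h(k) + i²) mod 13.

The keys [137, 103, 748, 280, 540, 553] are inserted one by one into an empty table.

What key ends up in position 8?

Insert 137: h=7, slot 7 empty => index 7.
Insert 103: h=12, slot 12 empty => index 12.
Insert 748: h=7, slot 7 occupied => index 8.
Insert 280: h=7, slots 7,8 occupied => index 11.
Insert 540: h=7, slots 7,8,11 occupied => index 3.
Insert 553: h=7, slots 7,8,11,3 occupied => index 10.
Table: [—, —, —, 540, —, —, —, 137, 748, —, 553, 280, 103]

748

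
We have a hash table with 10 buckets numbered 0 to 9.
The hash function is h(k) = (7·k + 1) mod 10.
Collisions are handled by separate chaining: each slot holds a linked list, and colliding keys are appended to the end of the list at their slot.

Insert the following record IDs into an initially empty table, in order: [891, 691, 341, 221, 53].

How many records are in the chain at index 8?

Insert 891: h=8, bucket 8 empty → new chain.
Insert 691: h=8, bucket 8 nonempty → append to chain.
Insert 341: h=8, bucket 8 nonempty → append to chain.
Insert 221: h=8, bucket 8 nonempty → append to chain.
Insert 53: h=2, bucket 2 empty → new chain.
Final buckets:
0: .
1: .
2: 53
3: .
4: .
5: .
6: .
7: .
8: 891 -> 691 -> 341 -> 221
9: .

4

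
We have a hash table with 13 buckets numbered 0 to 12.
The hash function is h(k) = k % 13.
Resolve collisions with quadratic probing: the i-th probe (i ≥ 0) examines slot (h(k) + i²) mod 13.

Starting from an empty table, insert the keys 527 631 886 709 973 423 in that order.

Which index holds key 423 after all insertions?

3

Insert 527: h=7, slot 7 empty -> index 7.
Insert 631: h=7, slot 7 occupied -> index 8.
Insert 886: h=2, slot 2 empty -> index 2.
Insert 709: h=7, slots 7,8 occupied -> index 11.
Insert 973: h=11, slot 11 occupied -> index 12.
Insert 423: h=7, slots 7,8,11 occupied -> index 3.
Table: [∅, ∅, 886, 423, ∅, ∅, ∅, 527, 631, ∅, ∅, 709, 973]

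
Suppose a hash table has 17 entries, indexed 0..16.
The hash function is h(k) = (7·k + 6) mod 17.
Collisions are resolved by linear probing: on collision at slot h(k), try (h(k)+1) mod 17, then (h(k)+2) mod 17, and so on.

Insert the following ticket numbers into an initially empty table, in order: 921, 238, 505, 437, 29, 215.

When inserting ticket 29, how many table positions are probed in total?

Insert 921: h=10, slot 10 empty => index 10.
Insert 238: h=6, slot 6 empty => index 6.
Insert 505: h=5, slot 5 empty => index 5.
Insert 437: h=5, slots 5,6 occupied => index 7.
Insert 29: h=5, slots 5,6,7 occupied => index 8.
Insert 215: h=15, slot 15 empty => index 15.
Table: [—, —, —, —, —, 505, 238, 437, 29, —, 921, —, —, —, —, 215, —]

4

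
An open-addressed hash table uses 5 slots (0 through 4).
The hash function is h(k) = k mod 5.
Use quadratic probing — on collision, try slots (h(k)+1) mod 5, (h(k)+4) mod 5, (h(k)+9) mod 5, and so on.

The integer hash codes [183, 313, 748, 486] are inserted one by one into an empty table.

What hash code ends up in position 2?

748

183 hashes to 3; slot 3 is free => place at 3.
313 hashes to 3; 3 taken => place at 4.
748 hashes to 3; 3,4 taken => place at 2.
486 hashes to 1; slot 1 is free => place at 1.
Table: [∅, 486, 748, 183, 313]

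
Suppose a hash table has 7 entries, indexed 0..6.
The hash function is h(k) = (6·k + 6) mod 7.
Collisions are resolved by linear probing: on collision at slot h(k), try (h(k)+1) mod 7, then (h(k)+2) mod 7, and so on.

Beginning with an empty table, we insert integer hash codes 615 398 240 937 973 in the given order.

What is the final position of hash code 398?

Insert 615: h=0, slot 0 empty → index 0.
Insert 398: h=0, slot 0 occupied → index 1.
Insert 240: h=4, slot 4 empty → index 4.
Insert 937: h=0, slots 0,1 occupied → index 2.
Insert 973: h=6, slot 6 empty → index 6.
Table: [615, 398, 937, -, 240, -, 973]

1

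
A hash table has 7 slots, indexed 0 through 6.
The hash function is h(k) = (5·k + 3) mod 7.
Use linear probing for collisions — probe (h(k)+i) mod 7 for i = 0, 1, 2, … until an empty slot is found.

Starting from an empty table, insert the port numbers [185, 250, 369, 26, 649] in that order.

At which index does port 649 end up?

3

Insert 185: h=4, slot 4 empty => index 4.
Insert 250: h=0, slot 0 empty => index 0.
Insert 369: h=0, slot 0 occupied => index 1.
Insert 26: h=0, slots 0,1 occupied => index 2.
Insert 649: h=0, slots 0,1,2 occupied => index 3.
Table: [250, 369, 26, 649, 185, -, -]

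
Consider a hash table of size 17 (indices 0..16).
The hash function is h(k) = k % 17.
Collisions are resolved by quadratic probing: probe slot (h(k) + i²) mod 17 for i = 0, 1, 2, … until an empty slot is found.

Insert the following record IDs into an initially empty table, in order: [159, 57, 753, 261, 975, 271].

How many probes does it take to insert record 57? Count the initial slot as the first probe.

159: h=6 → slot 6
57: h=6, probe 6,7 → slot 7
753: h=5 → slot 5
261: h=6, probe 6,7,10 → slot 10
975: h=6, probe 6,7,10,15 → slot 15
271: h=16 → slot 16
Table: [∅, ∅, ∅, ∅, ∅, 753, 159, 57, ∅, ∅, 261, ∅, ∅, ∅, ∅, 975, 271]

2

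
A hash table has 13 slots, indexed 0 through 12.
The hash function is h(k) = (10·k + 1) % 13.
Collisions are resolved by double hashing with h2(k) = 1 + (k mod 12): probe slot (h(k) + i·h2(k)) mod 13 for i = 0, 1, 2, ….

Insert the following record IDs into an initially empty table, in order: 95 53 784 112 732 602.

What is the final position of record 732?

Insert 95: h=2, slot 2 empty => index 2.
Insert 53: h=11, slot 11 empty => index 11.
Insert 784: h=2, h2=5, slot 2 occupied => index 7.
Insert 112: h=3, slot 3 empty => index 3.
Insert 732: h=2, h2=1, slots 2,3 occupied => index 4.
Insert 602: h=2, h2=3, slot 2 occupied => index 5.
Table: [∅, ∅, 95, 112, 732, 602, ∅, 784, ∅, ∅, ∅, 53, ∅]

4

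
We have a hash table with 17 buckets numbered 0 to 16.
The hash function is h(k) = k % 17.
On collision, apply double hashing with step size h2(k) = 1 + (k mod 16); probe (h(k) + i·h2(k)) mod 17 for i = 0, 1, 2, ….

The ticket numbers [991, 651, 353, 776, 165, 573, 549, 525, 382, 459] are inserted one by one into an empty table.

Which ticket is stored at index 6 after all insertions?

549

Insert 991: h=5, slot 5 empty -> index 5.
Insert 651: h=5, h2=12, slot 5 occupied -> index 0.
Insert 353: h=13, slot 13 empty -> index 13.
Insert 776: h=11, slot 11 empty -> index 11.
Insert 165: h=12, slot 12 empty -> index 12.
Insert 573: h=12, h2=14, slot 12 occupied -> index 9.
Insert 549: h=5, h2=6, slots 5,11,0 occupied -> index 6.
Insert 525: h=15, slot 15 empty -> index 15.
Insert 382: h=8, slot 8 empty -> index 8.
Insert 459: h=0, h2=12, slots 0,12 occupied -> index 7.
Table: [651, -, -, -, -, 991, 549, 459, 382, 573, -, 776, 165, 353, -, 525, -]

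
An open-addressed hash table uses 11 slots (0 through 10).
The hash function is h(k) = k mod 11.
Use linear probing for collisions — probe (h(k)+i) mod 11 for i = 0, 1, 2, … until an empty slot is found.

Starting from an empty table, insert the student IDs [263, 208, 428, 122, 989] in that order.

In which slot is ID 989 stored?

3

263: h=10 => slot 10
208: h=10, probe 10,0 => slot 0
428: h=10, probe 10,0,1 => slot 1
122: h=1, probe 1,2 => slot 2
989: h=10, probe 10,0,1,2,3 => slot 3
Table: [208, 428, 122, 989, —, —, —, —, —, —, 263]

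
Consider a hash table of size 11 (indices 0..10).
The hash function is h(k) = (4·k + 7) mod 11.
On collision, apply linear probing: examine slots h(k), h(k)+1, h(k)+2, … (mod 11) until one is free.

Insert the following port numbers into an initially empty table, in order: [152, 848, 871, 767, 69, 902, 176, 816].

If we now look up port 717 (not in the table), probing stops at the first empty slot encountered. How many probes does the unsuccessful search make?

9

152: h=10 → slot 10
848: h=0 → slot 0
871: h=4 → slot 4
767: h=6 → slot 6
69: h=8 → slot 8
902: h=7 → slot 7
176: h=7, probe 7,8,9 → slot 9
816: h=4, probe 4,5 → slot 5
Table: [848, _, _, _, 871, 816, 767, 902, 69, 176, 152]
Lookup 717: h=4, probe 4,5,6,7,8,9,10,0,1 → slot 1 empty, not found.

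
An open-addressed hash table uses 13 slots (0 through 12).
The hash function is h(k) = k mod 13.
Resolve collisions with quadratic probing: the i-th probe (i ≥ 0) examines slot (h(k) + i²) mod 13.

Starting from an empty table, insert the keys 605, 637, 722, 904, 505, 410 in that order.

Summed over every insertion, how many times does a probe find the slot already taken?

Insert 605: h=7, slot 7 empty → index 7.
Insert 637: h=0, slot 0 empty → index 0.
Insert 722: h=7, slot 7 occupied → index 8.
Insert 904: h=7, slots 7,8 occupied → index 11.
Insert 505: h=11, slot 11 occupied → index 12.
Insert 410: h=7, slots 7,8,11 occupied → index 3.
Table: [637, —, —, 410, —, —, —, 605, 722, —, —, 904, 505]

7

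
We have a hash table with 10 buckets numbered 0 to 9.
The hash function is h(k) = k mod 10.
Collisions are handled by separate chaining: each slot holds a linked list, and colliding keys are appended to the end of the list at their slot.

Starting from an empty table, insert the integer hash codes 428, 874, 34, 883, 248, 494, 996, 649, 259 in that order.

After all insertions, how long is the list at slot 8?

2

428 → bucket 8
874 → bucket 4
34 → bucket 4 (collision)
883 → bucket 3
248 → bucket 8 (collision)
494 → bucket 4 (collision)
996 → bucket 6
649 → bucket 9
259 → bucket 9 (collision)
Final buckets:
0: —
1: —
2: —
3: 883
4: 874 -> 34 -> 494
5: —
6: 996
7: —
8: 428 -> 248
9: 649 -> 259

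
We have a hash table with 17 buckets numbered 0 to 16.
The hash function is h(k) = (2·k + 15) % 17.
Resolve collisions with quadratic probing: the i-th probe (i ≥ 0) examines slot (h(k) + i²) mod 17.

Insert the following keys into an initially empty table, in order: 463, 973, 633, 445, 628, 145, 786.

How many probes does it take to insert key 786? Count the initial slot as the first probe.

463 hashes to 6; slot 6 is free -> place at 6.
973 hashes to 6; 6 taken -> place at 7.
633 hashes to 6; 6,7 taken -> place at 10.
445 hashes to 4; slot 4 is free -> place at 4.
628 hashes to 13; slot 13 is free -> place at 13.
145 hashes to 16; slot 16 is free -> place at 16.
786 hashes to 6; 6,7,10 taken -> place at 15.
Table: [-, -, -, -, 445, -, 463, 973, -, -, 633, -, -, 628, -, 786, 145]

4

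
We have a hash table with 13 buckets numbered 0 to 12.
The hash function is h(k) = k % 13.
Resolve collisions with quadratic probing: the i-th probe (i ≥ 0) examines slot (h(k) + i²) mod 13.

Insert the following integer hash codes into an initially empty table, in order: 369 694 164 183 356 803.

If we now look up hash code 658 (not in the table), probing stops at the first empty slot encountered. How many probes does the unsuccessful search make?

369 hashes to 5; slot 5 is free => place at 5.
694 hashes to 5; 5 taken => place at 6.
164 hashes to 8; slot 8 is free => place at 8.
183 hashes to 1; slot 1 is free => place at 1.
356 hashes to 5; 5,6 taken => place at 9.
803 hashes to 10; slot 10 is free => place at 10.
Table: [., 183, ., ., ., 369, 694, ., 164, 356, 803, ., .]
Lookup 658: h=8, probe 8,9,12 → slot 12 empty, not found.

3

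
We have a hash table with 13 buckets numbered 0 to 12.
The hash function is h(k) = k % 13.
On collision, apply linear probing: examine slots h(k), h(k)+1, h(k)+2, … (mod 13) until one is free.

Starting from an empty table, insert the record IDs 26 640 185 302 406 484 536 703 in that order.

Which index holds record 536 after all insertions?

26: h=0 => slot 0
640: h=3 => slot 3
185: h=3, probe 3,4 => slot 4
302: h=3, probe 3,4,5 => slot 5
406: h=3, probe 3,4,5,6 => slot 6
484: h=3, probe 3,4,5,6,7 => slot 7
536: h=3, probe 3,4,5,6,7,8 => slot 8
703: h=1 => slot 1
Table: [26, 703, —, 640, 185, 302, 406, 484, 536, —, —, —, —]

8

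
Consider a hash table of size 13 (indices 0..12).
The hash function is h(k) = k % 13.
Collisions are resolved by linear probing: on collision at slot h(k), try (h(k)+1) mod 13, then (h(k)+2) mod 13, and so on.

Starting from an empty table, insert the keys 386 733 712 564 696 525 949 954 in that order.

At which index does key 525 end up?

Insert 386: h=9, slot 9 empty → index 9.
Insert 733: h=5, slot 5 empty → index 5.
Insert 712: h=10, slot 10 empty → index 10.
Insert 564: h=5, slot 5 occupied → index 6.
Insert 696: h=7, slot 7 empty → index 7.
Insert 525: h=5, slots 5,6,7 occupied → index 8.
Insert 949: h=0, slot 0 empty → index 0.
Insert 954: h=5, slots 5,6,7,8,9,10 occupied → index 11.
Table: [949, _, _, _, _, 733, 564, 696, 525, 386, 712, 954, _]

8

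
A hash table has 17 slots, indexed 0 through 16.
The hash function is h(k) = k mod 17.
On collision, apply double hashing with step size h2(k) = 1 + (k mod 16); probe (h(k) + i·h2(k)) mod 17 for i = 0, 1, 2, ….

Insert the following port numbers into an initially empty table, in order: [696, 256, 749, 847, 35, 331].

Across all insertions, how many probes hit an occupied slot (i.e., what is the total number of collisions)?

2

Insert 696: h=16, slot 16 empty -> index 16.
Insert 256: h=1, slot 1 empty -> index 1.
Insert 749: h=1, h2=14, slot 1 occupied -> index 15.
Insert 847: h=14, slot 14 empty -> index 14.
Insert 35: h=1, h2=4, slot 1 occupied -> index 5.
Insert 331: h=8, slot 8 empty -> index 8.
Table: [_, 256, _, _, _, 35, _, _, 331, _, _, _, _, _, 847, 749, 696]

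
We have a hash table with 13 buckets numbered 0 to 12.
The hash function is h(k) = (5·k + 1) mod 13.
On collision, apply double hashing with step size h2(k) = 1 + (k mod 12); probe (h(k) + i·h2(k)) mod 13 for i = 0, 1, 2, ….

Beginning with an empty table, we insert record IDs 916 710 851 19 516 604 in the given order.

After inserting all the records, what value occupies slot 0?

19

916: h=5 → slot 5
710: h=2 → slot 2
851: h=5, h2=12, probe 5,4 → slot 4
19: h=5, h2=8, probe 5,0 → slot 0
516: h=7 → slot 7
604: h=5, h2=5, probe 5,10 → slot 10
Table: [19, -, 710, -, 851, 916, -, 516, -, -, 604, -, -]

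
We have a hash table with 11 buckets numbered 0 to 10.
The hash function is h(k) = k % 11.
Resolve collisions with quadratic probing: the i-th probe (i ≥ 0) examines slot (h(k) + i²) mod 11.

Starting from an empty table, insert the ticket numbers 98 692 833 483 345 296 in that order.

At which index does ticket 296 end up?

2

Insert 98: h=10, slot 10 empty => index 10.
Insert 692: h=10, slot 10 occupied => index 0.
Insert 833: h=8, slot 8 empty => index 8.
Insert 483: h=10, slots 10,0 occupied => index 3.
Insert 345: h=4, slot 4 empty => index 4.
Insert 296: h=10, slots 10,0,3,8,4 occupied => index 2.
Table: [692, —, 296, 483, 345, —, —, —, 833, —, 98]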